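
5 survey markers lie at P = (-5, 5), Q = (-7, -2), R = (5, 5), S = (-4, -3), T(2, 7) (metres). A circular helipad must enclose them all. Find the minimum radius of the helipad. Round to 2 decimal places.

The minimum enclosing circle of a finite set is fixed by two of the points (as a diameter) or three (as a circumcircle).
The farthest pair is Q–R with squared distance 193. The circle on this segment as diameter has centre (-1, 1.5) and r² = 193/4 = 48.25.
Check P: distance² to centre = 28.25 ≤ 48.25, so it lies inside.
All remaining points lie in this disk, and no smaller disk contains both endpoints, so this is the minimum enclosing circle.
r = √(48.25) ≈ 6.95.

6.95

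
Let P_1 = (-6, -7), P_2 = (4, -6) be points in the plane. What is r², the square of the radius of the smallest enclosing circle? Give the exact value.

The smallest circle enclosing two points has them as diameter endpoints.
Centre = midpoint = (-1, -6.5); r² = |P_1P_2|²/4 = 101/4 = 25.25.

25.25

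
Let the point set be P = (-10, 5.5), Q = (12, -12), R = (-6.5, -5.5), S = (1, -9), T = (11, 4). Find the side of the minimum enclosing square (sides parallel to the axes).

22

The bounding box has width 22 and height 17.5.
An axis-aligned square enclosing the set must have side ≥ max(width, height).
So the minimum side is max(22, 17.5) = 22.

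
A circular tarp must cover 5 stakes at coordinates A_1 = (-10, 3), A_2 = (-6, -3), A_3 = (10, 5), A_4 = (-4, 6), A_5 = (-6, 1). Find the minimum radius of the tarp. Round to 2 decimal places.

A smallest enclosing disk is always determined by at most three of the input points on its boundary.
The farthest pair is A_1–A_3 with squared distance 404. The circle on this segment as diameter has centre (0, 4) and r² = 404/4 = 101.
Check A_2: distance² to centre = 85 ≤ 101, so it lies inside.
All remaining points lie in this disk, and no smaller disk contains both endpoints, so this is the minimum enclosing circle.
r = √101 ≈ 10.05.

10.05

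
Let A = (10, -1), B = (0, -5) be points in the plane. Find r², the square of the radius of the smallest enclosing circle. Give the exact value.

The smallest circle enclosing two points has them as diameter endpoints.
Centre = midpoint = (5, -3); r² = |AB|²/4 = 116/4 = 29.

29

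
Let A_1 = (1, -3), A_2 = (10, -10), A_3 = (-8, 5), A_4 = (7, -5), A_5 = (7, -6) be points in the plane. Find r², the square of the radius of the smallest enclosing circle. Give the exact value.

By Welzl's lemma the MEC is supported by two points (diametrically opposite) or three points (on a circumcircle).
The farthest pair is A_2–A_3 with squared distance 549. The circle on this segment as diameter has centre (1, -2.5) and r² = 549/4 = 137.25.
Check A_1: distance² to centre = 0.25 ≤ 137.25, so it lies inside.
All remaining points lie in this disk, and no smaller disk contains both endpoints, so this is the minimum enclosing circle.

137.25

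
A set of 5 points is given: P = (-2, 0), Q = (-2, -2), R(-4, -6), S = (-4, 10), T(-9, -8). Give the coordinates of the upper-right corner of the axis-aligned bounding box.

(-2, 10)

x-range [-9, -2], y-range [-8, 10].
The upper-right corner is (-2, 10).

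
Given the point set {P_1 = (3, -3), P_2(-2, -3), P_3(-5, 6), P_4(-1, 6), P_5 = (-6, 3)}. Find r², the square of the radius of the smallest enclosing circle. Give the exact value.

36.25

A smallest enclosing disk is always determined by at most three of the input points on its boundary.
The farthest pair is P_1–P_3 with squared distance 145. The circle on this segment as diameter has centre (-1, 1.5) and r² = 145/4 = 36.25.
Check P_2: distance² to centre = 21.25 ≤ 36.25, so it lies inside.
All remaining points lie in this disk, and no smaller disk contains both endpoints, so this is the minimum enclosing circle.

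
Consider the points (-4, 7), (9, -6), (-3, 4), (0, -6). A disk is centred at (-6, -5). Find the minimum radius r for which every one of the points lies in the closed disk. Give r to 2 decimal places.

The required radius is the distance from (-6, -5) to the farthest point.
Squared distances: 148, 226, 90, 37.
Maximum is 226, attained at (9, -6).
r = √226 ≈ 15.03.

15.03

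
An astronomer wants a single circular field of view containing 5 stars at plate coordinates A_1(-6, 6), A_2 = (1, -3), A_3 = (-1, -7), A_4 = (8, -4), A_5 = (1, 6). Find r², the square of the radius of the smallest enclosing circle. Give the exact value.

74

The farthest pair is A_1–A_4 with squared distance 296. The circle on this segment as diameter has centre (1, 1) and r² = 296/4 = 74.
Check A_2: distance² to centre = 16 ≤ 74, so it lies inside.
All remaining points lie in this disk, and no smaller disk contains both endpoints, so this is the minimum enclosing circle.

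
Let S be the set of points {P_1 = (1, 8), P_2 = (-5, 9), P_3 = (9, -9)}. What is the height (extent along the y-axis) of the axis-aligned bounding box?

18

max y = 9, min y = -9, so height = 18.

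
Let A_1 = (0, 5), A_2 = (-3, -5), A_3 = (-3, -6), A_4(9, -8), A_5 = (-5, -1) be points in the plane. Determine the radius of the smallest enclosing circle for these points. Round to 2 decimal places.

A smallest enclosing disk is always determined by at most three of the input points on its boundary.
The minimum enclosing circle is determined by three boundary points: A_1, A_4, A_5.
Their circumcentre is (101/34, -87/34) with r² = 38125/578.
The farthest remaining point A_3 is at distance² 27449/578 ≤ 38125/578.
r = √(38125/578) ≈ 8.12.

8.12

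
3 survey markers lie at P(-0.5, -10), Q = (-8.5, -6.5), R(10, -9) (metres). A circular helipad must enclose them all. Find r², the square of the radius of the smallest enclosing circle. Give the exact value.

Side lengths²: PQ² = 76.25, PR² = 111.25, QR² = 348.5.
Since QR² = 348.5 ≥ 111.25 + 76.25 = 187.5, the angle opposite QR is not acute, so the smallest enclosing circle has QR as diameter.
Centre = midpoint of QR = (0.75, -7.75), r² = 348.5/4 = 87.125.

87.125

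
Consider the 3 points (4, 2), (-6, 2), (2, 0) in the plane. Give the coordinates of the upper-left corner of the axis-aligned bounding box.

(-6, 2)

x-range [-6, 4], y-range [0, 2].
The upper-left corner is (-6, 2).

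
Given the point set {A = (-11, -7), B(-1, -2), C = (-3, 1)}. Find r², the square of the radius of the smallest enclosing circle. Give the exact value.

32.5

Side lengths²: AB² = 125, AC² = 128, BC² = 13.
Since AC² = 128 < 125 + 13 = 138, the triangle is acute, so the smallest enclosing circle is the circumcircle.
Circumcentre = (-6.5, -3.5), r² = 32.5.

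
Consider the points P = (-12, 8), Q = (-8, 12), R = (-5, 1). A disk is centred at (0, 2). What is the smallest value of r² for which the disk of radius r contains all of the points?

180

The required radius is the distance from (0, 2) to the farthest point.
Squared distances: 180, 164, 26.
Maximum is 180, attained at P.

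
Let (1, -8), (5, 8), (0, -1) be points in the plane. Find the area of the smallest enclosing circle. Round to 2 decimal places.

Call the three points A, B, C in the order given.
Side lengths²: AB² = 272, AC² = 50, BC² = 106.
Since AB² = 272 ≥ 106 + 50 = 156, the angle opposite AB is not acute, so the smallest enclosing circle has AB as diameter.
Centre = midpoint of AB = (3, 0), r² = 272/4 = 68.
Area = π·r² = π·68 ≈ 213.63.

213.63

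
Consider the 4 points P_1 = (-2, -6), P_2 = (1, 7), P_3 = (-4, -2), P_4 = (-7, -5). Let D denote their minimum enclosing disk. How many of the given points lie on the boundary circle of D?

A smallest enclosing disk is always determined by at most three of the input points on its boundary.
The farthest pair is P_2–P_4 with squared distance 208. The circle on this segment as diameter has centre (-3, 1) and r² = 208/4 = 52.
Check P_1: distance² to centre = 50 ≤ 52, so it lies inside.
All remaining points lie in this disk, and no smaller disk contains both endpoints, so this is the minimum enclosing circle.
The points at distance exactly r from the centre are P_2, P_4 — 2 points.

2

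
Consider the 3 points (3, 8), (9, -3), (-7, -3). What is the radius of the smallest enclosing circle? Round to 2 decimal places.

Call the three points A, B, C in the order given.
Side lengths²: AB² = 157, AC² = 221, BC² = 256.
Since BC² = 256 < 221 + 157 = 378, the triangle is acute, so the smallest enclosing circle is the circumcircle.
Circumcentre = (1, -5/22), r² = 34697/484.
r = √(34697/484) ≈ 8.47.

8.47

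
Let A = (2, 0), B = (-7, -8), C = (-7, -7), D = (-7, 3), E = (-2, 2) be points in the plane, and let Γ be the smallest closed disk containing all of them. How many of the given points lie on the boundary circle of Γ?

By Welzl's lemma the MEC is supported by two points (diametrically opposite) or three points (on a circumcircle).
The minimum enclosing circle is determined by three boundary points: A, B, D.
Their circumcentre is (-23/6, -2.5) with r² = 725/18.
The farthest remaining point C is at distance² 545/18 ≤ 725/18.
The points at distance exactly r from the centre are A, B, D — 3 points.

3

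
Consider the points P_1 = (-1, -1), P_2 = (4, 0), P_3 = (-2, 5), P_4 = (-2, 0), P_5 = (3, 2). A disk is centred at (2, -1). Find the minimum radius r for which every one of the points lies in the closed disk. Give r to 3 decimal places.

7.211

The required radius is the distance from (2, -1) to the farthest point.
Squared distances: 9, 5, 52, 17, 10.
Maximum is 52, attained at P_3.
r = √52 ≈ 7.211.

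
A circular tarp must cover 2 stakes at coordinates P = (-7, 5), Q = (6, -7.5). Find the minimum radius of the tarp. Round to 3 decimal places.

9.017

The smallest circle enclosing two points has them as diameter endpoints.
Centre = midpoint = (-0.5, -1.25); r² = |PQ|²/4 = 325.25/4 = 81.3125.
r = √(81.3125) ≈ 9.017.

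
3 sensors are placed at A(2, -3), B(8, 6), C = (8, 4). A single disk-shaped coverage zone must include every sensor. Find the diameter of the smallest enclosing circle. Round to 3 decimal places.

10.817

Side lengths²: AB² = 117, AC² = 85, BC² = 4.
Since AB² = 117 ≥ 85 + 4 = 89, the angle opposite AB is not acute, so the smallest enclosing circle has AB as diameter.
Centre = midpoint of AB = (5, 1.5), r² = 117/4 = 29.25.
Diameter = 2r = 2√(29.25) ≈ 10.817.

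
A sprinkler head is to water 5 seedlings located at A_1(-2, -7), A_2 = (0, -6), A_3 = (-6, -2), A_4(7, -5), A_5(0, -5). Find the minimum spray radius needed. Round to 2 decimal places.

The minimum enclosing circle of a finite set is fixed by two of the points (as a diameter) or three (as a circumcircle).
The farthest pair is A_3–A_4 with squared distance 178. The circle on this segment as diameter has centre (0.5, -3.5) and r² = 178/4 = 44.5.
Check A_1: distance² to centre = 18.5 ≤ 44.5, so it lies inside.
All remaining points lie in this disk, and no smaller disk contains both endpoints, so this is the minimum enclosing circle.
r = √(44.5) ≈ 6.67.

6.67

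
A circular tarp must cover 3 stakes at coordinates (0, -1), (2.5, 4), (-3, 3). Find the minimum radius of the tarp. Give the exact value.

3.125

Call the three points A, B, C in the order given.
Side lengths²: AB² = 31.25, AC² = 25, BC² = 31.25.
Since BC² = 31.25 < 31.25 + 25 = 56.25, the triangle is acute, so the smallest enclosing circle is the circumcircle.
Circumcentre = (0, 2.125), r² = 9.765625.
r = √(9.765625) = 3.125.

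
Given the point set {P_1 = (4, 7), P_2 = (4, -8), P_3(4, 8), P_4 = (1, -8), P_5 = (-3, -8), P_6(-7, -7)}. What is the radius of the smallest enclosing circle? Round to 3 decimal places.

9.339

By Welzl's lemma the MEC is supported by two points (diametrically opposite) or three points (on a circumcircle).
The minimum enclosing circle is determined by three boundary points: P_2, P_3, P_6.
Their circumcentre is (-9/11, 0) with r² = 10553/121.
The farthest remaining point P_1 is at distance² 8738/121 ≤ 10553/121.
r = √(10553/121) ≈ 9.339.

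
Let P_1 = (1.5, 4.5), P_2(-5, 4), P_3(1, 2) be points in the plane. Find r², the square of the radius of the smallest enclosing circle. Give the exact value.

Side lengths²: P_1P_2² = 42.5, P_1P_3² = 6.5, P_2P_3² = 40.
Since P_1P_2² = 42.5 < 40 + 6.5 = 46.5, the triangle is acute, so the smallest enclosing circle is the circumcircle.
Circumcentre = (-1.71875, 3.84375), r² = 10.791015625.

10.791015625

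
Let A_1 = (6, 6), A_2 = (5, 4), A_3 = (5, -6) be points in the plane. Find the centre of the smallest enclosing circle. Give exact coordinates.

Side lengths²: A_1A_2² = 5, A_1A_3² = 145, A_2A_3² = 100.
Since A_1A_3² = 145 ≥ 100 + 5 = 105, the angle opposite A_1A_3 is not acute, so the smallest enclosing circle has A_1A_3 as diameter.
Centre = midpoint of A_1A_3 = (5.5, 0), r² = 145/4 = 36.25.
Centre = (5.5, 0).

(5.5, 0)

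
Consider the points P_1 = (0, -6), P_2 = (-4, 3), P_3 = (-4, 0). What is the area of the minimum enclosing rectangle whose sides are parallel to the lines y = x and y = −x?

32.5

In coordinates u = x + y, v = x − y the rectangle is axis-aligned; the map (x,y)→(u,v) scales areas by 2.
u-values: -6, -1, -4; range = -1 − (-6) = 5.
v-values: 6, -7, -4; range = 6 − (-7) = 13.
Area = (5 × 13) / 2 = 32.5.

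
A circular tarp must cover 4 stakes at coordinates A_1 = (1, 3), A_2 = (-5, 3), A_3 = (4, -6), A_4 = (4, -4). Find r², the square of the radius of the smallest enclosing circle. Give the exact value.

40.5

The minimum enclosing circle of a finite set is fixed by two of the points (as a diameter) or three (as a circumcircle).
The farthest pair is A_2–A_3 with squared distance 162. The circle on this segment as diameter has centre (-0.5, -1.5) and r² = 162/4 = 40.5.
Check A_1: distance² to centre = 22.5 ≤ 40.5, so it lies inside.
All remaining points lie in this disk, and no smaller disk contains both endpoints, so this is the minimum enclosing circle.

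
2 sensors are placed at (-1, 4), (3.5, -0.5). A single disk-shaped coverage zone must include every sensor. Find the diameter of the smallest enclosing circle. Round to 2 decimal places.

6.36

The smallest circle enclosing two points has them as diameter endpoints.
Centre = midpoint = (1.25, 1.75); r² = |(-1, 4)−(3.5, -0.5)|²/4 = 40.5/4 = 10.125.
Diameter = 2r = 2√(10.125) ≈ 6.36.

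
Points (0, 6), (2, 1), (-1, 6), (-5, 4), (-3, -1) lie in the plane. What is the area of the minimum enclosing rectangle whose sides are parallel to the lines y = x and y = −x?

In coordinates u = x + y, v = x − y the rectangle is axis-aligned; the map (x,y)→(u,v) scales areas by 2.
u-values: 6, 3, 5, -1, -4; range = 6 − (-4) = 10.
v-values: -6, 1, -7, -9, -2; range = 1 − (-9) = 10.
Area = (10 × 10) / 2 = 50.

50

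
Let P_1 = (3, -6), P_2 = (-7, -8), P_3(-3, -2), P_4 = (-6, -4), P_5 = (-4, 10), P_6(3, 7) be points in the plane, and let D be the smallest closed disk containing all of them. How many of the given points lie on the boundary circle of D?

The minimum enclosing circle of a finite set is fixed by two of the points (as a diameter) or three (as a circumcircle).
The minimum enclosing circle is determined by three boundary points: P_1, P_2, P_5.
Their circumcentre is (-205/58, 39/58) with r² = 146705/1682.
The farthest remaining point P_6 is at distance² 139165/1682 ≤ 146705/1682.
The points at distance exactly r from the centre are P_1, P_2, P_5 — 3 points.

3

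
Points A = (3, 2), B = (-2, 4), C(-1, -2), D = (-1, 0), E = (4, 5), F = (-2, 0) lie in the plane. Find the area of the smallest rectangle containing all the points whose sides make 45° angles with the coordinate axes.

42

In coordinates u = x + y, v = x − y the rectangle is axis-aligned; the map (x,y)→(u,v) scales areas by 2.
u-values: 5, 2, -3, -1, 9, -2; range = 9 − (-3) = 12.
v-values: 1, -6, 1, -1, -1, -2; range = 1 − (-6) = 7.
Area = (12 × 7) / 2 = 42.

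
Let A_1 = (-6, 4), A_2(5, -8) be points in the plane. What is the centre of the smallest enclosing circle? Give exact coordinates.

The smallest circle enclosing two points has them as diameter endpoints.
Centre = midpoint = (-0.5, -2); r² = |A_1A_2|²/4 = 265/4 = 66.25.
Centre = (-0.5, -2).

(-0.5, -2)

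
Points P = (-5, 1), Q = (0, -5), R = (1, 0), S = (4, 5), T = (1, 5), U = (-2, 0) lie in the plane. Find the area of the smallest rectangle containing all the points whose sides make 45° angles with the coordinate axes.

In coordinates u = x + y, v = x − y the rectangle is axis-aligned; the map (x,y)→(u,v) scales areas by 2.
u-values: -4, -5, 1, 9, 6, -2; range = 9 − (-5) = 14.
v-values: -6, 5, 1, -1, -4, -2; range = 5 − (-6) = 11.
Area = (14 × 11) / 2 = 77.

77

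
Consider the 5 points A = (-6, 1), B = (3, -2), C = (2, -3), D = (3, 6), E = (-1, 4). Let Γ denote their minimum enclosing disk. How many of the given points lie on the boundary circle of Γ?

The minimum enclosing circle of a finite set is fixed by two of the points (as a diameter) or three (as a circumcircle).
The minimum enclosing circle is determined by three boundary points: A, C, D.
Their circumcentre is (-11/19, 35/19) with r² = 10865/361.
The farthest remaining point B is at distance² 9953/361 ≤ 10865/361.
The points at distance exactly r from the centre are A, C, D — 3 points.

3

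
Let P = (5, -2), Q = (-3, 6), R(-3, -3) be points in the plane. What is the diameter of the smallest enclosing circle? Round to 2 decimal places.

11.40

Side lengths²: PQ² = 128, PR² = 65, QR² = 81.
Since PQ² = 128 < 81 + 65 = 146, the triangle is acute, so the smallest enclosing circle is the circumcircle.
Circumcentre = (0.5, 1.5), r² = 32.5.
Diameter = 2r = 2√(32.5) ≈ 11.40.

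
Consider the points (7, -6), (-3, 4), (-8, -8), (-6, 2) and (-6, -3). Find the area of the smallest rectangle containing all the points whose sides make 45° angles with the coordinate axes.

In coordinates u = x + y, v = x − y the rectangle is axis-aligned; the map (x,y)→(u,v) scales areas by 2.
u-values: 1, 1, -16, -4, -9; range = 1 − (-16) = 17.
v-values: 13, -7, 0, -8, -3; range = 13 − (-8) = 21.
Area = (17 × 21) / 2 = 178.5.

178.5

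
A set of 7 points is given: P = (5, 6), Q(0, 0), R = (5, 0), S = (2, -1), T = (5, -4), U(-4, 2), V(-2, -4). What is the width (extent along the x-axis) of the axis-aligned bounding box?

9

max x = 5, min x = -4, so width = 9.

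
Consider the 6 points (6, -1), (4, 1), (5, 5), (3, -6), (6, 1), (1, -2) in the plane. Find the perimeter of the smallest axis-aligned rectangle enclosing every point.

Width = max x − min x = 6 − 1 = 5.
Height = max y − min y = 5 − (-6) = 11.
Perimeter = 2(5 + 11) = 32.

32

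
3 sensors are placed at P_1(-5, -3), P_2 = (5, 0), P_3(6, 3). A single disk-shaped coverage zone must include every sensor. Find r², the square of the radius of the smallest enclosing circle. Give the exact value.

Side lengths²: P_1P_2² = 109, P_1P_3² = 157, P_2P_3² = 10.
Since P_1P_3² = 157 ≥ 109 + 10 = 119, the angle opposite P_1P_3 is not acute, so the smallest enclosing circle has P_1P_3 as diameter.
Centre = midpoint of P_1P_3 = (0.5, 0), r² = 157/4 = 39.25.

39.25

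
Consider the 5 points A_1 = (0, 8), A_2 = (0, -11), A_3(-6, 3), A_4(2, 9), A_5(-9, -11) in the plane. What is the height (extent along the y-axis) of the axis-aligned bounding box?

max y = 9, min y = -11, so height = 20.

20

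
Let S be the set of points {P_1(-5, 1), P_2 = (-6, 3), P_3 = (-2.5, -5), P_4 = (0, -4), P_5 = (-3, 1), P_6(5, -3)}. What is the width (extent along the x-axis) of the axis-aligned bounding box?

max x = 5, min x = -6, so width = 11.

11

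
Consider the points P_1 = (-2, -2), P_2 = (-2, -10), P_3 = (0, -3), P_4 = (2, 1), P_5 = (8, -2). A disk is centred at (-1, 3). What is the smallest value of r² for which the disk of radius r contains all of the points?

The required radius is the distance from (-1, 3) to the farthest point.
Squared distances: 26, 170, 37, 13, 106.
Maximum is 170, attained at P_2.

170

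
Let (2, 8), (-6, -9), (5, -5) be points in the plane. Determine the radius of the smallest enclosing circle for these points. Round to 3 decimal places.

Call the three points A, B, C in the order given.
Side lengths²: AB² = 353, AC² = 178, BC² = 137.
Since AB² = 353 ≥ 178 + 137 = 315, the angle opposite AB is not acute, so the smallest enclosing circle has AB as diameter.
Centre = midpoint of AB = (-2, -0.5), r² = 353/4 = 88.25.
r = √(88.25) ≈ 9.394.

9.394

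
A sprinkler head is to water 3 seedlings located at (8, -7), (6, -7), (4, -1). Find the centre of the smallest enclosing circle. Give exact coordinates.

(6, -4)

Call the three points A, B, C in the order given.
Side lengths²: AB² = 4, AC² = 52, BC² = 40.
Since AC² = 52 ≥ 40 + 4 = 44, the angle opposite AC is not acute, so the smallest enclosing circle has AC as diameter.
Centre = midpoint of AC = (6, -4), r² = 52/4 = 13.
Centre = (6, -4).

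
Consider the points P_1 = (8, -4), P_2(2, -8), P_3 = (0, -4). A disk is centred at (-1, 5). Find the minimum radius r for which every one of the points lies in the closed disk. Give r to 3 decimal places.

13.342

The required radius is the distance from (-1, 5) to the farthest point.
Squared distances: 162, 178, 82.
Maximum is 178, attained at P_2.
r = √178 ≈ 13.342.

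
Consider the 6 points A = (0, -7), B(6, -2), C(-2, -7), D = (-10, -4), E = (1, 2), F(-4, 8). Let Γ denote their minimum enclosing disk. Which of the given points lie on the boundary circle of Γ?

By Welzl's lemma the MEC is supported by two points (diametrically opposite) or three points (on a circumcircle).
The minimum enclosing circle is determined by three boundary points: B, D, F.
Their circumcentre is (-7/3, -1/3) with r² = 650/9.
The farthest remaining point A is at distance² 449/9 ≤ 650/9.
The points at distance exactly r from the centre are B, D, F — 3 points.

B, D, F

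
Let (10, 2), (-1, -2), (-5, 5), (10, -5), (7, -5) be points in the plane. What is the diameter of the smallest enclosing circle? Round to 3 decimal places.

18.028

By Welzl's lemma the MEC is supported by two points (diametrically opposite) or three points (on a circumcircle).
The farthest pair is (-5, 5)–(10, -5) with squared distance 325. The circle on this segment as diameter has centre (2.5, 0) and r² = 325/4 = 81.25.
Check (10, 2): distance² to centre = 60.25 ≤ 81.25, so it lies inside.
All remaining points lie in this disk, and no smaller disk contains both endpoints, so this is the minimum enclosing circle.
Diameter = 2r = 2√(81.25) ≈ 18.028.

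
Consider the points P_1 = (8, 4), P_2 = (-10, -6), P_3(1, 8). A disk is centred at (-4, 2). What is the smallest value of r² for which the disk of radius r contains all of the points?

The required radius is the distance from (-4, 2) to the farthest point.
Squared distances: 148, 100, 61.
Maximum is 148, attained at P_1.

148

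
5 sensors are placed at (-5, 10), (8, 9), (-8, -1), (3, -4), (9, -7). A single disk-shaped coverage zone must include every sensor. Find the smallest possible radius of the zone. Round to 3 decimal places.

11.011

The minimum enclosing circle of a finite set is fixed by two of the points (as a diameter) or three (as a circumcircle).
The farthest pair is (-5, 10)–(9, -7) with squared distance 485. The circle on this segment as diameter has centre (2, 1.5) and r² = 485/4 = 121.25.
Check (8, 9): distance² to centre = 92.25 ≤ 121.25, so it lies inside.
All remaining points lie in this disk, and no smaller disk contains both endpoints, so this is the minimum enclosing circle.
r = √(121.25) ≈ 11.011.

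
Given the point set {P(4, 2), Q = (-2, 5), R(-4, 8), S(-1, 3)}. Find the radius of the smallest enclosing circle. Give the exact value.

The farthest pair is P–R with squared distance 100. The circle on this segment as diameter has centre (0, 5) and r² = 100/4 = 25.
Check Q: distance² to centre = 4 ≤ 25, so it lies inside.
All remaining points lie in this disk, and no smaller disk contains both endpoints, so this is the minimum enclosing circle.
r = √25 = 5.

5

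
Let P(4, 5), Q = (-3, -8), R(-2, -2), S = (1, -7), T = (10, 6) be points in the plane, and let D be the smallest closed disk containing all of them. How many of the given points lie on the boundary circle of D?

A smallest enclosing disk is always determined by at most three of the input points on its boundary.
The farthest pair is Q–T with squared distance 365. The circle on this segment as diameter has centre (3.5, -1) and r² = 365/4 = 91.25.
Check P: distance² to centre = 36.25 ≤ 91.25, so it lies inside.
All remaining points lie in this disk, and no smaller disk contains both endpoints, so this is the minimum enclosing circle.
The points at distance exactly r from the centre are Q, T — 2 points.

2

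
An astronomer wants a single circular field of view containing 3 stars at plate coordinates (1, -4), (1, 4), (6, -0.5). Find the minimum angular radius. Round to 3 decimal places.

4.106

Call the three points A, B, C in the order given.
Side lengths²: AB² = 64, AC² = 37.25, BC² = 45.25.
Since AB² = 64 < 45.25 + 37.25 = 82.5, the triangle is acute, so the smallest enclosing circle is the circumcircle.
Circumcentre = (1.925, 0), r² = 16.855625.
r = √(16.855625) ≈ 4.106.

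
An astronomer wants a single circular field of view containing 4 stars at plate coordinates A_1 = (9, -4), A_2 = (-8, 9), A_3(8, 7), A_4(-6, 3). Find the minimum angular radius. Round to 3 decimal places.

10.700

A smallest enclosing disk is always determined by at most three of the input points on its boundary.
The farthest pair is A_1–A_2 with squared distance 458. The circle on this segment as diameter has centre (0.5, 2.5) and r² = 458/4 = 114.5.
Check A_3: distance² to centre = 76.5 ≤ 114.5, so it lies inside.
All remaining points lie in this disk, and no smaller disk contains both endpoints, so this is the minimum enclosing circle.
r = √(114.5) ≈ 10.700.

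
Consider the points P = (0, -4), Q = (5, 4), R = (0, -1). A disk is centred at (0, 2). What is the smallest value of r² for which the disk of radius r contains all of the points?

The required radius is the distance from (0, 2) to the farthest point.
Squared distances: 36, 29, 9.
Maximum is 36, attained at P.

36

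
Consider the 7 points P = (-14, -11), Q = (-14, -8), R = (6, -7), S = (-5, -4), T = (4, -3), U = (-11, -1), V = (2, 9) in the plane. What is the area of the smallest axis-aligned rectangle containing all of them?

400

x ranges over [-14, 6], width 20.
y ranges over [-11, 9], height 20.
Area = 20 × 20 = 400.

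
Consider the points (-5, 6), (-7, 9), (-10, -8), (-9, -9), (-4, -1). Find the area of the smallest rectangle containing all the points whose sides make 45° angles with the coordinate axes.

In coordinates u = x + y, v = x − y the rectangle is axis-aligned; the map (x,y)→(u,v) scales areas by 2.
u-values: 1, 2, -18, -18, -5; range = 2 − (-18) = 20.
v-values: -11, -16, -2, 0, -3; range = 0 − (-16) = 16.
Area = (20 × 16) / 2 = 160.

160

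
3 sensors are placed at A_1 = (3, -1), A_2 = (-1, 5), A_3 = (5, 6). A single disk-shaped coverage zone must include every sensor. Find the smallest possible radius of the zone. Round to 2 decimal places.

3.99

Side lengths²: A_1A_2² = 52, A_1A_3² = 53, A_2A_3² = 37.
Since A_1A_3² = 53 < 52 + 37 = 89, the triangle is acute, so the smallest enclosing circle is the circumcircle.
Circumcentre = (2.425, 2.95), r² = 15.933125.
r = √(15.933125) ≈ 3.99.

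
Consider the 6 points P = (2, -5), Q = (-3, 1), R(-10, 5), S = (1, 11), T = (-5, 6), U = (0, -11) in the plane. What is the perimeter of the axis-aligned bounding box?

68

Width = max x − min x = 2 − (-10) = 12.
Height = max y − min y = 11 − (-11) = 22.
Perimeter = 2(12 + 22) = 68.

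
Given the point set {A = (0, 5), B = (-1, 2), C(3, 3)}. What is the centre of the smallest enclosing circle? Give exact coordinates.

Side lengths²: AB² = 10, AC² = 13, BC² = 17.
Since BC² = 17 < 13 + 10 = 23, the triangle is acute, so the smallest enclosing circle is the circumcircle.
Circumcentre = (19/22, 67/22), r² = 1105/242.
Centre = (19/22, 67/22).

(19/22, 67/22)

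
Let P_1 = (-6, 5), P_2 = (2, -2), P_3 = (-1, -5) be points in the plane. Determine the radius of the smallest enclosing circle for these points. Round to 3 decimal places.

Side lengths²: P_1P_2² = 113, P_1P_3² = 125, P_2P_3² = 18.
Since P_1P_3² = 125 < 113 + 18 = 131, the triangle is acute, so the smallest enclosing circle is the circumcircle.
Circumcentre = (-19/6, 1/6), r² = 565/18.
r = √(565/18) ≈ 5.603.

5.603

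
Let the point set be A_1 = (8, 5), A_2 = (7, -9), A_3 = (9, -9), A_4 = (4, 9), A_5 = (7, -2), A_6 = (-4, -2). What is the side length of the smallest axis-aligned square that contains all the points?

The bounding box has width 13 and height 18.
An axis-aligned square enclosing the set must have side ≥ max(width, height).
So the minimum side is max(13, 18) = 18.

18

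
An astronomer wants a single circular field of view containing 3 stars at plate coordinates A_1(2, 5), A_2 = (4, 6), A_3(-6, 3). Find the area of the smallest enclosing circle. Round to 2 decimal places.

Side lengths²: A_1A_2² = 5, A_1A_3² = 68, A_2A_3² = 109.
Since A_2A_3² = 109 ≥ 68 + 5 = 73, the angle opposite A_2A_3 is not acute, so the smallest enclosing circle has A_2A_3 as diameter.
Centre = midpoint of A_2A_3 = (-1, 4.5), r² = 109/4 = 27.25.
Area = π·r² = π·27.25 ≈ 85.61.

85.61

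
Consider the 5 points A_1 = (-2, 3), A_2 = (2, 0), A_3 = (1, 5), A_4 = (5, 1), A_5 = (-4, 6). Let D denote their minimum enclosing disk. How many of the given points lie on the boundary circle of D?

A smallest enclosing disk is always determined by at most three of the input points on its boundary.
The farthest pair is A_4–A_5 with squared distance 106. The circle on this segment as diameter has centre (0.5, 3.5) and r² = 106/4 = 26.5.
Check A_1: distance² to centre = 6.5 ≤ 26.5, so it lies inside.
All remaining points lie in this disk, and no smaller disk contains both endpoints, so this is the minimum enclosing circle.
The points at distance exactly r from the centre are A_4, A_5 — 2 points.

2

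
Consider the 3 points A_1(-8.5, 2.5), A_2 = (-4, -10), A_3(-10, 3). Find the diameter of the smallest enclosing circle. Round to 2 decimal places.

14.32

Side lengths²: A_1A_2² = 176.5, A_1A_3² = 2.5, A_2A_3² = 205.
Since A_2A_3² = 205 ≥ 176.5 + 2.5 = 179, the angle opposite A_2A_3 is not acute, so the smallest enclosing circle has A_2A_3 as diameter.
Centre = midpoint of A_2A_3 = (-7, -3.5), r² = 205/4 = 51.25.
Diameter = 2r = 2√(51.25) ≈ 14.32.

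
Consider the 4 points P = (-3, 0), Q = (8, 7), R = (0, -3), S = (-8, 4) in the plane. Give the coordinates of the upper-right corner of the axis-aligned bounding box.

(8, 7)

x-range [-8, 8], y-range [-3, 7].
The upper-right corner is (8, 7).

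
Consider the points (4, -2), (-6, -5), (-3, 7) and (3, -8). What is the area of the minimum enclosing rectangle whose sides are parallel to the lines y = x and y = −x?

157.5

In coordinates u = x + y, v = x − y the rectangle is axis-aligned; the map (x,y)→(u,v) scales areas by 2.
u-values: 2, -11, 4, -5; range = 4 − (-11) = 15.
v-values: 6, -1, -10, 11; range = 11 − (-10) = 21.
Area = (15 × 21) / 2 = 157.5.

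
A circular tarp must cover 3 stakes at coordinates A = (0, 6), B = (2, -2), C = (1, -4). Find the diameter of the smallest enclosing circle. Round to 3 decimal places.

10.050

Side lengths²: AB² = 68, AC² = 101, BC² = 5.
Since AC² = 101 ≥ 68 + 5 = 73, the angle opposite AC is not acute, so the smallest enclosing circle has AC as diameter.
Centre = midpoint of AC = (0.5, 1), r² = 101/4 = 25.25.
Diameter = 2r = 2√(25.25) ≈ 10.050.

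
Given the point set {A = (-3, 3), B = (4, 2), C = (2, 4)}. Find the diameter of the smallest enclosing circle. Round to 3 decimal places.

7.071

Side lengths²: AB² = 50, AC² = 26, BC² = 8.
Since AB² = 50 ≥ 26 + 8 = 34, the angle opposite AB is not acute, so the smallest enclosing circle has AB as diameter.
Centre = midpoint of AB = (0.5, 2.5), r² = 50/4 = 12.5.
Diameter = 2r = 2√(12.5) ≈ 7.071.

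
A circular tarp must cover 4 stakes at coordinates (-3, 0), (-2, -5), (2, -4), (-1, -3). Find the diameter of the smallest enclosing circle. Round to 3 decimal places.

A smallest enclosing disk is always determined by at most three of the input points on its boundary.
The minimum enclosing circle is determined by three boundary points: (-3, 0), (-2, -5), (2, -4).
Their circumcentre is (-25/42, -89/42) with r² = 9061/882.
The farthest remaining point (-1, -3) is at distance² 829/882 ≤ 9061/882.
Diameter = 2r = 2√(9061/882) ≈ 6.410.

6.410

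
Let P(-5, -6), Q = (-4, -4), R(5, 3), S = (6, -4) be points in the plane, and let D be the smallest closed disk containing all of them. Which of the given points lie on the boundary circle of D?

By Welzl's lemma the MEC is supported by two points (diametrically opposite) or three points (on a circumcircle).
The farthest pair is P–R with squared distance 181. The circle on this segment as diameter has centre (0, -1.5) and r² = 181/4 = 45.25.
Check Q: distance² to centre = 22.25 ≤ 45.25, so it lies inside.
All remaining points lie in this disk, and no smaller disk contains both endpoints, so this is the minimum enclosing circle.
The points at distance exactly r from the centre are P, R — 2 points.

P, R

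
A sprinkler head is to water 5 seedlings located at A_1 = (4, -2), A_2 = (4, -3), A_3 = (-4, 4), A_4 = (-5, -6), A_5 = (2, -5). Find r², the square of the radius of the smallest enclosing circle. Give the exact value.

The minimum enclosing circle of a finite set is fixed by two of the points (as a diameter) or three (as a circumcircle).
The minimum enclosing circle is determined by three boundary points: A_2, A_3, A_4.
Their circumcentre is (-91/58, -75/58) with r² = 57065/1682.
The farthest remaining point A_1 is at distance² 53005/1682 ≤ 57065/1682.

57065/1682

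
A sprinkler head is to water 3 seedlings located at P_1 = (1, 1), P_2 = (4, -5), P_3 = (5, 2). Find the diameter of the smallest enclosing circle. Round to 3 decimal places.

Side lengths²: P_1P_2² = 45, P_1P_3² = 17, P_2P_3² = 50.
Since P_2P_3² = 50 < 45 + 17 = 62, the triangle is acute, so the smallest enclosing circle is the circumcircle.
Circumcentre = (67/18, -25/18), r² = 2125/162.
Diameter = 2r = 2√(2125/162) ≈ 7.244.

7.244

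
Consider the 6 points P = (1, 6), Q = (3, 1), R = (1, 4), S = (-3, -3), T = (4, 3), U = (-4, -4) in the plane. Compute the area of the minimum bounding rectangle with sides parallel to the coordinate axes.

x ranges over [-4, 4], width 8.
y ranges over [-4, 6], height 10.
Area = 8 × 10 = 80.

80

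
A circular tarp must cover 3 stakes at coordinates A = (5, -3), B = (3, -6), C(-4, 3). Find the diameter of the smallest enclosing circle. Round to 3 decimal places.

11.402

Side lengths²: AB² = 13, AC² = 117, BC² = 130.
Since BC² = 130 ≥ 117 + 13 = 130, the angle opposite BC is not acute, so the smallest enclosing circle has BC as diameter.
Centre = midpoint of BC = (-0.5, -1.5), r² = 130/4 = 32.5.
Diameter = 2r = 2√(32.5) ≈ 11.402.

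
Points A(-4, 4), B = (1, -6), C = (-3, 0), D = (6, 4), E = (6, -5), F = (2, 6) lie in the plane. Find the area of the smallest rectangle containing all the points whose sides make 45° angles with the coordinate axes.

In coordinates u = x + y, v = x − y the rectangle is axis-aligned; the map (x,y)→(u,v) scales areas by 2.
u-values: 0, -5, -3, 10, 1, 8; range = 10 − (-5) = 15.
v-values: -8, 7, -3, 2, 11, -4; range = 11 − (-8) = 19.
Area = (15 × 19) / 2 = 142.5.

142.5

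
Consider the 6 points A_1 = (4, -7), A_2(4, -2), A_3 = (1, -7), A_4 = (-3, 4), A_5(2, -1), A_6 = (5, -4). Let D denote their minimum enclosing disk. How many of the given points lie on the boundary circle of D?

A smallest enclosing disk is always determined by at most three of the input points on its boundary.
The farthest pair is A_1–A_4 with squared distance 170. The circle on this segment as diameter has centre (0.5, -1.5) and r² = 170/4 = 42.5.
Check A_2: distance² to centre = 12.5 ≤ 42.5, so it lies inside.
All remaining points lie in this disk, and no smaller disk contains both endpoints, so this is the minimum enclosing circle.
The points at distance exactly r from the centre are A_1, A_4 — 2 points.

2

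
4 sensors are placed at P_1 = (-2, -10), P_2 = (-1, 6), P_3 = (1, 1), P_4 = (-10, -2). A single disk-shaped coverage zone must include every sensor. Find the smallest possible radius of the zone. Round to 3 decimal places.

By Welzl's lemma the MEC is supported by two points (diametrically opposite) or three points (on a circumcircle).
The minimum enclosing circle is determined by three boundary points: P_1, P_2, P_4.
Their circumcentre is (-67/34, -67/34) with r² = 37265/578.
The farthest remaining point P_3 is at distance² 10201/578 ≤ 37265/578.
r = √(37265/578) ≈ 8.029.

8.029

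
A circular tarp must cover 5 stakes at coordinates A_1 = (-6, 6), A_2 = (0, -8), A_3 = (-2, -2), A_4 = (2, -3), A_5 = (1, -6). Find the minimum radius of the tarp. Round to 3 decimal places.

7.616

A smallest enclosing disk is always determined by at most three of the input points on its boundary.
The farthest pair is A_1–A_2 with squared distance 232. The circle on this segment as diameter has centre (-3, -1) and r² = 232/4 = 58.
Check A_3: distance² to centre = 2 ≤ 58, so it lies inside.
All remaining points lie in this disk, and no smaller disk contains both endpoints, so this is the minimum enclosing circle.
r = √58 ≈ 7.616.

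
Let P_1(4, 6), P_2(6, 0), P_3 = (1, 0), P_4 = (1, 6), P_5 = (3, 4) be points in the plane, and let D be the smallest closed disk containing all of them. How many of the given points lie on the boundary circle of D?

By Welzl's lemma the MEC is supported by two points (diametrically opposite) or three points (on a circumcircle).
The farthest pair is P_2–P_4 with squared distance 61. The circle on this segment as diameter has centre (3.5, 3) and r² = 61/4 = 15.25.
Check P_1: distance² to centre = 9.25 ≤ 15.25, so it lies inside.
All remaining points lie in this disk, and no smaller disk contains both endpoints, so this is the minimum enclosing circle.
The points at distance exactly r from the centre are P_2, P_3, P_4 — 3 points.

3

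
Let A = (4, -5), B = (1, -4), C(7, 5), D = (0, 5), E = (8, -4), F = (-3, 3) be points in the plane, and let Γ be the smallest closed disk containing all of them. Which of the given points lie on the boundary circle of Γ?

A smallest enclosing disk is always determined by at most three of the input points on its boundary.
The minimum enclosing circle is determined by three boundary points: C, E, F.
Their circumcentre is (129/46, -1/46) with r² = 45305/1058.
The farthest remaining point D is at distance² 35001/1058 ≤ 45305/1058.
The points at distance exactly r from the centre are C, E, F — 3 points.

C, E, F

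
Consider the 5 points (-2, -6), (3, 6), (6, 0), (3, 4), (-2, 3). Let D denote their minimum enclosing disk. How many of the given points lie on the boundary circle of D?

2

A smallest enclosing disk is always determined by at most three of the input points on its boundary.
The farthest pair is (-2, -6)–(3, 6) with squared distance 169. The circle on this segment as diameter has centre (0.5, 0) and r² = 169/4 = 42.25.
Check (6, 0): distance² to centre = 30.25 ≤ 42.25, so it lies inside.
All remaining points lie in this disk, and no smaller disk contains both endpoints, so this is the minimum enclosing circle.
The points at distance exactly r from the centre are (-2, -6), (3, 6) — 2 points.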